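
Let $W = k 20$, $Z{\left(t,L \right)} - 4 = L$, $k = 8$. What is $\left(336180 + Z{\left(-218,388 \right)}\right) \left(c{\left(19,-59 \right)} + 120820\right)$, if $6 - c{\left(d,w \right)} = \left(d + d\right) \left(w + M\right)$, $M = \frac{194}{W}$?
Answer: $\frac{414057353411}{10} \approx 4.1406 \cdot 10^{10}$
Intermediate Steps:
$Z{\left(t,L \right)} = 4 + L$
$W = 160$ ($W = 8 \cdot 20 = 160$)
$M = \frac{97}{80}$ ($M = \frac{194}{160} = 194 \cdot \frac{1}{160} = \frac{97}{80} \approx 1.2125$)
$c{\left(d,w \right)} = 6 - 2 d \left(\frac{97}{80} + w\right)$ ($c{\left(d,w \right)} = 6 - \left(d + d\right) \left(w + \frac{97}{80}\right) = 6 - 2 d \left(\frac{97}{80} + w\right)$)
$\left(336180 + Z{\left(-218,388 \right)}\right) \left(c{\left(19,-59 \right)} + 120820\right) = \left(336180 + \left(4 + 388\right)\right) \left(\left(6 - \frac{1843}{40} - 38 \left(-59\right)\right) + 120820\right) = \left(336180 + 392\right) \left(\left(6 - \frac{1843}{40} + 2242\right) + 120820\right) = 336572 \left(\frac{88077}{40} + 120820\right) = 336572 \cdot \frac{4920877}{40} = \frac{414057353411}{10}$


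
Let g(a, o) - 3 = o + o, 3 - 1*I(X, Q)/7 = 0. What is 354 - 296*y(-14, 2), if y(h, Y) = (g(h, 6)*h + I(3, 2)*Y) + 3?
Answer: 49194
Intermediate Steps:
I(X, Q) = 21 (I(X, Q) = 21 - 7*0 = 21 + 0 = 21)
g(a, o) = 3 + 2*o (g(a, o) = 3 + (o + o) = 3 + 2*o)
y(h, Y) = 3 + 15*h + 21*Y (y(h, Y) = ((3 + 2*6)*h + 21*Y) + 3 = ((3 + 12)*h + 21*Y) + 3 = (15*h + 21*Y) + 3 = 3 + 15*h + 21*Y)
354 - 296*y(-14, 2) = 354 - 296*(3 + 15*(-14) + 21*2) = 354 - 296*(3 - 210 + 42) = 354 - 296*(-165) = 354 + 48840 = 49194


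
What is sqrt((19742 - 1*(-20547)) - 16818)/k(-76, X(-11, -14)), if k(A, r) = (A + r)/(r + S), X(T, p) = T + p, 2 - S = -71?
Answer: -336*sqrt(479)/101 ≈ -72.809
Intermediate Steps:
S = 73 (S = 2 - 1*(-71) = 2 + 71 = 73)
k(A, r) = (A + r)/(73 + r) (k(A, r) = (A + r)/(r + 73) = (A + r)/(73 + r))
sqrt((19742 - 1*(-20547)) - 16818)/k(-76, X(-11, -14)) = sqrt((19742 - 1*(-20547)) - 16818)/(((-76 + (-11 - 14))/(73 + (-11 - 14)))) = sqrt((19742 + 20547) - 16818)/(((-76 - 25)/(73 - 25))) = sqrt(40289 - 16818)/((-101/48)) = sqrt(23471)/(((1/48)*(-101))) = (7*sqrt(479))/(-101/48) = (7*sqrt(479))*(-48/101) = -336*sqrt(479)/101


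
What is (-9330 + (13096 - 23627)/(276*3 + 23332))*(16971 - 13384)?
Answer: -808593488297/24160 ≈ -3.3468e+7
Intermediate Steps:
(-9330 + (13096 - 23627)/(276*3 + 23332))*(16971 - 13384) = (-9330 - 10531/(828 + 23332))*3587 = (-9330 - 10531/24160)*3587 = -225423331/24160*3587 = -808593488297/24160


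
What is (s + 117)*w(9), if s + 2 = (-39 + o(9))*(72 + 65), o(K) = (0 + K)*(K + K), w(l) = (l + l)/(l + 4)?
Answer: 305388/13 ≈ 23491.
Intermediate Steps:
w(l) = 2*l/(4 + l) (w(l) = (2*l)/(4 + l) = 2*l/(4 + l))
o(K) = 2*K² (o(K) = K*(2*K) = 2*K²)
s = 16849 (s = -2 + (-39 + 2*9²)*(72 + 65) = -2 + (-39 + 2*81)*137 = -2 + (-39 + 162)*137 = -2 + 123*137 = -2 + 16851 = 16849)
(s + 117)*w(9) = (16849 + 117)*(2*9/(4 + 9)) = 16966*(2*9/13) = 16966*(2*9*(1/13)) = 16966*(18/13) = 305388/13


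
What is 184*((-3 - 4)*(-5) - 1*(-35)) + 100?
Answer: 12980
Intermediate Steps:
184*((-3 - 4)*(-5) - 1*(-35)) + 100 = 184*(-7*(-5) + 35) + 100 = 184*(35 + 35) + 100 = 184*70 + 100 = 12880 + 100 = 12980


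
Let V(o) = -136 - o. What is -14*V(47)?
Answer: 2562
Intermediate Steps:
-14*V(47) = -14*(-136 - 1*47) = -14*(-136 - 47) = -14*(-183) = 2562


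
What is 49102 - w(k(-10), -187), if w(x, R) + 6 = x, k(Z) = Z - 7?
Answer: 49125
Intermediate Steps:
k(Z) = -7 + Z
w(x, R) = -6 + x
49102 - w(k(-10), -187) = 49102 - (-6 + (-7 - 10)) = 49102 - (-6 - 17) = 49102 - 1*(-23) = 49102 + 23 = 49125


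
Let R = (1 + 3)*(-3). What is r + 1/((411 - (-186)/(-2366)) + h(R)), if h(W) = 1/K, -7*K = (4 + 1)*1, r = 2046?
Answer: 4956070589/2422319 ≈ 2046.0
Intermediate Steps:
R = -12 (R = 4*(-3) = -12)
K = -5/7 (K = -(4 + 1)/7 = -5/7 ≈ -0.71429)
h(W) = -7/5 (h(W) = 1/(-5/7) = -7/5)
r + 1/((411 - (-186)/(-2366)) + h(R)) = 2046 + 1/((411 - (-186)/(-2366)) - 7/5) = 2046 + 1/((411 - (-186)*(-1)/2366) - 7/5) = 2046 + 1/((411 - 1*93/1183) - 7/5) = 2046 + 1/((411 - 93/1183) - 7/5) = 2046 + 1/(486120/1183 - 7/5) = 2046 + 1/(2422319/5915) = 2046 + 5915/2422319 = 4956070589/2422319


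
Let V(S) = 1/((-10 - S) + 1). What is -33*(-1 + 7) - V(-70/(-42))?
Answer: -6333/32 ≈ -197.91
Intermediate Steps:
V(S) = 1/(-9 - S)
-33*(-1 + 7) - V(-70/(-42)) = -33*(-1 + 7) - (-1)/(9 - 70/(-42)) = -33*6 - (-1)/(9 - 70*(-1/42)) = -198 - (-1)/(9 + 5/3) = -198 - (-1)/32/3 = -198 - (-1)*3/32 = -198 - 1*(-3/32) = -198 + 3/32 = -6333/32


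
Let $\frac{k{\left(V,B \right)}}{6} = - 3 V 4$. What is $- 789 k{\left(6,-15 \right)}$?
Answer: $340848$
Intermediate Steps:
$k{\left(V,B \right)} = - 72 V$ ($k{\left(V,B \right)} = 6 - 3 V 4 = 6 \left(- 12 V\right) = - 72 V$)
$- 789 k{\left(6,-15 \right)} = - 789 \left(\left(-72\right) 6\right) = \left(-789\right) \left(-432\right) = 340848$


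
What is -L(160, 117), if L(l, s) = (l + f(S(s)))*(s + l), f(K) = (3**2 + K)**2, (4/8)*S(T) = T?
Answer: -16400893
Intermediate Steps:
S(T) = 2*T
f(K) = (9 + K)**2
L(l, s) = (l + s)*(l + (9 + 2*s)**2) (L(l, s) = (l + (9 + 2*s)**2)*(s + l) = (l + (9 + 2*s)**2)*(l + s) = (l + s)*(l + (9 + 2*s)**2))
-L(160, 117) = -(160**2 + 160*117 + 160*(9 + 2*117)**2 + 117*(9 + 2*117)**2) = -(25600 + 18720 + 160*(9 + 234)**2 + 117*(9 + 234)**2) = -(25600 + 18720 + 160*243**2 + 117*243**2) = -(25600 + 18720 + 160*59049 + 117*59049) = -(25600 + 18720 + 9447840 + 6908733) = -1*16400893 = -16400893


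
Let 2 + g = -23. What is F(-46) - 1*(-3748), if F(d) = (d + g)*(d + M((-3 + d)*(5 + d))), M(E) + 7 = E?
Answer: -135128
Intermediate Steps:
g = -25 (g = -2 - 23 = -25)
M(E) = -7 + E
F(d) = (-25 + d)*(-7 + d + (-3 + d)*(5 + d)) (F(d) = (d - 25)*(d + (-7 + (-3 + d)*(5 + d))) = (-25 + d)*(-7 + d + (-3 + d)*(5 + d)))
F(-46) - 1*(-3748) = (550 + (-46)**3 - 97*(-46) - 22*(-46)**2) - 1*(-3748) = (550 - 97336 + 4462 - 22*2116) + 3748 = (550 - 97336 + 4462 - 46552) + 3748 = -138876 + 3748 = -135128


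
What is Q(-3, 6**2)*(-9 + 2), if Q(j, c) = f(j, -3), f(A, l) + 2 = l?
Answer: 35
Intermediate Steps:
f(A, l) = -2 + l
Q(j, c) = -5 (Q(j, c) = -2 - 3 = -5)
Q(-3, 6**2)*(-9 + 2) = -5*(-9 + 2) = -5*(-7) = 35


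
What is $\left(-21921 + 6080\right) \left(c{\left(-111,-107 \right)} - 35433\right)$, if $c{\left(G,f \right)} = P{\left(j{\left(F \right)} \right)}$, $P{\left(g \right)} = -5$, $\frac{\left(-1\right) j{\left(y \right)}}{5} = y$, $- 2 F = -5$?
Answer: $561373358$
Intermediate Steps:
$F = \frac{5}{2}$ ($F = \left(- \frac{1}{2}\right) \left(-5\right) = \frac{5}{2} \approx 2.5$)
$j{\left(y \right)} = - 5 y$
$c{\left(G,f \right)} = -5$
$\left(-21921 + 6080\right) \left(c{\left(-111,-107 \right)} - 35433\right) = \left(-21921 + 6080\right) \left(-5 - 35433\right) = \left(-15841\right) \left(-35438\right) = 561373358$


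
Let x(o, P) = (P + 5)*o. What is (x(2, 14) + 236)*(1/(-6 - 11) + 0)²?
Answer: 274/289 ≈ 0.94810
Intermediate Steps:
x(o, P) = o*(5 + P) (x(o, P) = (5 + P)*o = o*(5 + P))
(x(2, 14) + 236)*(1/(-6 - 11) + 0)² = (2*(5 + 14) + 236)*(1/(-6 - 11) + 0)² = (2*19 + 236)*(1/(-17) + 0)² = (38 + 236)*(-1/17 + 0)² = 274*(-1/17)² = 274*(1/289) = 274/289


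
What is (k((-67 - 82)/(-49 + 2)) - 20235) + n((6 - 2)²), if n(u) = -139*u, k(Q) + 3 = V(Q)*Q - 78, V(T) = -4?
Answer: -1059976/47 ≈ -22553.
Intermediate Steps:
k(Q) = -81 - 4*Q (k(Q) = -3 + (-4*Q - 78) = -3 + (-78 - 4*Q) = -81 - 4*Q)
(k((-67 - 82)/(-49 + 2)) - 20235) + n((6 - 2)²) = ((-81 - 4*(-67 - 82)/(-49 + 2)) - 20235) - 139*(6 - 2)² = ((-81 - (-596)/(-47)) - 20235) - 139*4² = ((-81 - (-596)*(-1)/47) - 20235) - 139*16 = ((-81 - 4*149/47) - 20235) - 2224 = ((-81 - 596/47) - 20235) - 2224 = (-4403/47 - 20235) - 2224 = -955448/47 - 2224 = -1059976/47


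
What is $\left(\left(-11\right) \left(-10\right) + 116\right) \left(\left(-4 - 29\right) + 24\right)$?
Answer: $-2034$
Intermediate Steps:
$\left(\left(-11\right) \left(-10\right) + 116\right) \left(\left(-4 - 29\right) + 24\right) = \left(110 + 116\right) \left(-33 + 24\right) = 226 \left(-9\right) = -2034$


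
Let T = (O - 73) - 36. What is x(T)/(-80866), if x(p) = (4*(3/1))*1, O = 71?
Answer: -6/40433 ≈ -0.00014839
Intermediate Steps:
T = -38 (T = (71 - 73) - 36 = -2 - 36 = -38)
x(p) = 12 (x(p) = (4*(3*1))*1 = (4*3)*1 = 12*1 = 12)
x(T)/(-80866) = 12/(-80866) = 12*(-1/80866) = -6/40433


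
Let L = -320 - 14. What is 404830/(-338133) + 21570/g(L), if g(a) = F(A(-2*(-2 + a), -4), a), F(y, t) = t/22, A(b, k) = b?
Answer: -80296423520/56468211 ≈ -1422.0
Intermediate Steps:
L = -334
F(y, t) = t/22 (F(y, t) = t*(1/22) = t/22)
g(a) = a/22
404830/(-338133) + 21570/g(L) = 404830/(-338133) + 21570/(((1/22)*(-334))) = 404830*(-1/338133) + 21570/(-167/11) = -404830/338133 + 21570*(-11/167) = -404830/338133 - 237270/167 = -80296423520/56468211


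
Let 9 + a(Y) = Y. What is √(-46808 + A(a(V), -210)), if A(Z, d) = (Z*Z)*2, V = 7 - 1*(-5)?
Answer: I*√46790 ≈ 216.31*I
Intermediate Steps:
V = 12 (V = 7 + 5 = 12)
a(Y) = -9 + Y
A(Z, d) = 2*Z² (A(Z, d) = Z²*2 = 2*Z²)
√(-46808 + A(a(V), -210)) = √(-46808 + 2*(-9 + 12)²) = √(-46808 + 2*3²) = √(-46808 + 2*9) = √(-46808 + 18) = √(-46790) = I*√46790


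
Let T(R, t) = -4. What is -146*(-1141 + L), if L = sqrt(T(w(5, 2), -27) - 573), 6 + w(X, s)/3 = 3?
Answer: 166586 - 146*I*sqrt(577) ≈ 1.6659e+5 - 3507.0*I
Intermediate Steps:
w(X, s) = -9 (w(X, s) = -18 + 3*3 = -18 + 9 = -9)
L = I*sqrt(577) (L = sqrt(-4 - 573) = sqrt(-577) = I*sqrt(577) ≈ 24.021*I)
-146*(-1141 + L) = -146*(-1141 + I*sqrt(577)) = 166586 - 146*I*sqrt(577)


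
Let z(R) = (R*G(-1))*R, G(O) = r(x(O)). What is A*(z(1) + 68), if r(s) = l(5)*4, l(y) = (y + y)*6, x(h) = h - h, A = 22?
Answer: 6776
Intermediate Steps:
x(h) = 0
l(y) = 12*y (l(y) = (2*y)*6 = 12*y)
r(s) = 240 (r(s) = (12*5)*4 = 60*4 = 240)
G(O) = 240
z(R) = 240*R**2 (z(R) = (R*240)*R = (240*R)*R = 240*R**2)
A*(z(1) + 68) = 22*(240*1**2 + 68) = 22*(240*1 + 68) = 22*(240 + 68) = 22*308 = 6776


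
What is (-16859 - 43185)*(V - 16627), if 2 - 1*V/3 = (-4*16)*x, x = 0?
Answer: 997991324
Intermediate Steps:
V = 6 (V = 6 - 3*(-4*16)*0 = 6 - (-192)*0 = 6 - 3*0 = 6 + 0 = 6)
(-16859 - 43185)*(V - 16627) = (-16859 - 43185)*(6 - 16627) = -60044*(-16621) = 997991324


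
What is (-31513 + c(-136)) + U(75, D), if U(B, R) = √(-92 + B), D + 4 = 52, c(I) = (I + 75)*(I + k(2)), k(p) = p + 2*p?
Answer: -23583 + I*√17 ≈ -23583.0 + 4.1231*I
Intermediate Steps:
k(p) = 3*p
c(I) = (6 + I)*(75 + I) (c(I) = (I + 75)*(I + 3*2) = (75 + I)*(I + 6) = (75 + I)*(6 + I) = (6 + I)*(75 + I))
D = 48 (D = -4 + 52 = 48)
(-31513 + c(-136)) + U(75, D) = (-31513 + (450 + (-136)² + 81*(-136))) + √(-92 + 75) = (-31513 + (450 + 18496 - 11016)) + √(-17) = (-31513 + 7930) + I*√17 = -23583 + I*√17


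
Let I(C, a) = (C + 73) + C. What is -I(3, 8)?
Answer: -79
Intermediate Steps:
I(C, a) = 73 + 2*C (I(C, a) = (73 + C) + C = 73 + 2*C)
-I(3, 8) = -(73 + 2*3) = -(73 + 6) = -1*79 = -79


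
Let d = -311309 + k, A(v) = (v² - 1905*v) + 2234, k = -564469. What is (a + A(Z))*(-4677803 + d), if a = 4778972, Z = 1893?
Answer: -26426659652690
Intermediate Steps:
A(v) = 2234 + v² - 1905*v
d = -875778 (d = -311309 - 564469 = -875778)
(a + A(Z))*(-4677803 + d) = (4778972 + (2234 + 1893² - 1905*1893))*(-4677803 - 875778) = (4778972 + (2234 + 3583449 - 3606165))*(-5553581) = (4778972 - 20482)*(-5553581) = 4758490*(-5553581) = -26426659652690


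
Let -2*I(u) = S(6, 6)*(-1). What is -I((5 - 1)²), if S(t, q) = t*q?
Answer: -18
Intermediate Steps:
S(t, q) = q*t
I(u) = 18 (I(u) = -6*6*(-1)/2 = -18*(-1) = -½*(-36) = 18)
-I((5 - 1)²) = -1*18 = -18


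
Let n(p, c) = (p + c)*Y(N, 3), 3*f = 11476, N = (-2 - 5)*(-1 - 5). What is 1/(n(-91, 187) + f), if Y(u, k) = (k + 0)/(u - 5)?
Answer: 111/425476 ≈ 0.00026088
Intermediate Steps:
N = 42 (N = -7*(-6) = 42)
Y(u, k) = k/(-5 + u)
f = 11476/3 (f = (⅓)*11476 = 11476/3 ≈ 3825.3)
n(p, c) = 3*c/37 + 3*p/37 (n(p, c) = (p + c)*(3/(-5 + 42)) = (c + p)*(3/37) = 3*c/37 + 3*p/37)
1/(n(-91, 187) + f) = 1/(((3/37)*187 + (3/37)*(-91)) + 11476/3) = 1/((561/37 - 273/37) + 11476/3) = 1/(288/37 + 11476/3) = 1/(425476/111) = 111/425476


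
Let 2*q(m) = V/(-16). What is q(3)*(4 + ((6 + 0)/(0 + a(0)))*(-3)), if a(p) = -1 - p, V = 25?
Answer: -275/16 ≈ -17.188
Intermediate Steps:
q(m) = -25/32 (q(m) = (25/(-16))/2 = (25*(-1/16))/2 = (½)*(-25/16) = -25/32)
q(3)*(4 + ((6 + 0)/(0 + a(0)))*(-3)) = -25*(4 + ((6 + 0)/(0 + (-1 - 1*0)))*(-3))/32 = -25*(4 + (6/(0 + (-1 + 0)))*(-3))/32 = -25*(4 + (6/(0 - 1))*(-3))/32 = -25*(4 + (6/(-1))*(-3))/32 = -25*(4 + (6*(-1))*(-3))/32 = -25*(4 - 6*(-3))/32 = -25*(4 + 18)/32 = -25/32*22 = -275/16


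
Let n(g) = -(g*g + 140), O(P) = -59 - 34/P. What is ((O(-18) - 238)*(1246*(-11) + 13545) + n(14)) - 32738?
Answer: 129950/9 ≈ 14439.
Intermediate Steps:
n(g) = -140 - g² (n(g) = -(g² + 140) = -(140 + g²) = -140 - g²)
((O(-18) - 238)*(1246*(-11) + 13545) + n(14)) - 32738 = (((-59 - 34/(-18)) - 238)*(1246*(-11) + 13545) + (-140 - 1*14²)) - 32738 = (((-59 - 34*(-1/18)) - 238)*(-13706 + 13545) + (-140 - 1*196)) - 32738 = (((-59 + 17/9) - 238)*(-161) + (-140 - 196)) - 32738 = ((-514/9 - 238)*(-161) - 336) - 32738 = (-2656/9*(-161) - 336) - 32738 = (427616/9 - 336) - 32738 = 424592/9 - 32738 = 129950/9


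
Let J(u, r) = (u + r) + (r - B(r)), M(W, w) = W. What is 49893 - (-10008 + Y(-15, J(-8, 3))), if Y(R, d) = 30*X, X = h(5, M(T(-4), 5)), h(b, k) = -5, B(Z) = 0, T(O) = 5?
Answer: 60051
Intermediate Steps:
J(u, r) = u + 2*r (J(u, r) = (u + r) + (r - 1*0) = (r + u) + (r + 0) = (r + u) + r = u + 2*r)
X = -5
Y(R, d) = -150 (Y(R, d) = 30*(-5) = -150)
49893 - (-10008 + Y(-15, J(-8, 3))) = 49893 - (-10008 - 150) = 49893 - 1*(-10158) = 49893 + 10158 = 60051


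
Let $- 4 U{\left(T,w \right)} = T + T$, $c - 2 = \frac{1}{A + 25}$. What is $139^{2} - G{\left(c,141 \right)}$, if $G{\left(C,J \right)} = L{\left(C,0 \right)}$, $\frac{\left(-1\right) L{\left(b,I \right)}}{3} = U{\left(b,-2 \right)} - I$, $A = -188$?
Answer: $\frac{6297671}{326} \approx 19318.0$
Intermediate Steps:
$c = \frac{325}{163}$ ($c = 2 + \frac{1}{-188 + 25} = 2 + \frac{1}{-163} = 2 - \frac{1}{163} = \frac{325}{163} \approx 1.9939$)
$U{\left(T,w \right)} = - \frac{T}{2}$ ($U{\left(T,w \right)} = - \frac{T + T}{4} = - \frac{2 T}{4} = - \frac{T}{2}$)
$L{\left(b,I \right)} = 3 I + \frac{3 b}{2}$ ($L{\left(b,I \right)} = - 3 \left(- \frac{b}{2} - I\right) = - 3 \left(- I - \frac{b}{2}\right) = 3 I + \frac{3 b}{2}$)
$G{\left(C,J \right)} = \frac{3 C}{2}$ ($G{\left(C,J \right)} = 3 \cdot 0 + \frac{3 C}{2} = 0 + \frac{3 C}{2} = \frac{3 C}{2}$)
$139^{2} - G{\left(c,141 \right)} = 139^{2} - \frac{3}{2} \cdot \frac{325}{163} = 19321 - \frac{975}{326} = \frac{6297671}{326}$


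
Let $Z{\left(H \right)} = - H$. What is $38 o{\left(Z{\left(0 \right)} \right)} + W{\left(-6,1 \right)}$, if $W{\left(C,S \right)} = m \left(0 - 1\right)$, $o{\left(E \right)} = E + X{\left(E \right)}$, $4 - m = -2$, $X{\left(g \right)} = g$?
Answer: $-6$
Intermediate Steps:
$m = 6$ ($m = 4 - -2 = 4 + 2 = 6$)
$o{\left(E \right)} = 2 E$ ($o{\left(E \right)} = E + E = 2 E$)
$W{\left(C,S \right)} = -6$ ($W{\left(C,S \right)} = 6 \left(0 - 1\right) = 6 \left(-1\right) = -6$)
$38 o{\left(Z{\left(0 \right)} \right)} + W{\left(-6,1 \right)} = 38 \cdot 2 \left(\left(-1\right) 0\right) - 6 = 38 \cdot 2 \cdot 0 - 6 = 38 \cdot 0 - 6 = 0 - 6 = -6$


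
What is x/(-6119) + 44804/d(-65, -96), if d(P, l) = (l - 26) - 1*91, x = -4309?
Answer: -273237859/1303347 ≈ -209.64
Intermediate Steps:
d(P, l) = -117 + l (d(P, l) = (-26 + l) - 91 = -117 + l)
x/(-6119) + 44804/d(-65, -96) = -4309/(-6119) + 44804/(-117 - 96) = -4309*(-1/6119) + 44804/(-213) = 4309/6119 + 44804*(-1/213) = 4309/6119 - 44804/213 = -273237859/1303347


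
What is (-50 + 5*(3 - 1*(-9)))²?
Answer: 100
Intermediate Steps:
(-50 + 5*(3 - 1*(-9)))² = (-50 + 5*(3 + 9))² = (-50 + 5*12)² = (-50 + 60)² = 10² = 100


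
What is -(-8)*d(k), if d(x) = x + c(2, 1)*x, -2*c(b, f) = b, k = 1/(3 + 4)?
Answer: 0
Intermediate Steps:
k = 1/7 ≈ 0.14286
c(b, f) = -b/2
d(x) = 0 (d(x) = x + (-1/2*2)*x = x - x = 0)
-(-8)*d(k) = -(-8)*0 = -1*0 = 0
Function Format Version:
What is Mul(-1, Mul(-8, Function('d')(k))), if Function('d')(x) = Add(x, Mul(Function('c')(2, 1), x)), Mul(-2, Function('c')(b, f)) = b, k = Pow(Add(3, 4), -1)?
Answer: 0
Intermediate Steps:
k = Rational(1, 7) (k = Pow(7, -1) = Rational(1, 7) ≈ 0.14286)
Function('c')(b, f) = Mul(Rational(-1, 2), b)
Function('d')(x) = 0 (Function('d')(x) = Add(x, Mul(Mul(Rational(-1, 2), 2), x)) = Add(x, Mul(-1, x)) = 0)
Mul(-1, Mul(-8, Function('d')(k))) = Mul(-1, Mul(-8, 0)) = Mul(-1, 0) = 0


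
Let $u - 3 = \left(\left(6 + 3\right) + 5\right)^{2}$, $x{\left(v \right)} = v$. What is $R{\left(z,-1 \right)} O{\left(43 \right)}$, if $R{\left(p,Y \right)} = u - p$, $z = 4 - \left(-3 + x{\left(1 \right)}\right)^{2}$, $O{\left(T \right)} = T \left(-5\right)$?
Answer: $-42785$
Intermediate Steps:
$O{\left(T \right)} = - 5 T$
$u = 199$ ($u = 3 + \left(\left(6 + 3\right) + 5\right)^{2} = 3 + \left(9 + 5\right)^{2} = 3 + 14^{2} = 3 + 196 = 199$)
$z = 0$ ($z = 4 - \left(-3 + 1\right)^{2} = 4 - \left(-2\right)^{2} = 4 - 4 = 0$)
$R{\left(p,Y \right)} = 199 - p$
$R{\left(z,-1 \right)} O{\left(43 \right)} = \left(199 - 0\right) \left(\left(-5\right) 43\right) = \left(199 + 0\right) \left(-215\right) = 199 \left(-215\right) = -42785$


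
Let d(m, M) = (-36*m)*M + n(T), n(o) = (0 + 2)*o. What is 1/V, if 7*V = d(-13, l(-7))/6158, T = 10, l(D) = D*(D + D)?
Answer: 21553/22942 ≈ 0.93946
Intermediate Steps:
l(D) = 2*D**2 (l(D) = D*(2*D) = 2*D**2)
n(o) = 2*o
d(m, M) = 20 - 36*M*m (d(m, M) = (-36*m)*M + 2*10 = -36*M*m + 20 = 20 - 36*M*m)
V = 22942/21553 (V = ((20 - 36*2*(-7)**2*(-13))/6158)/7 = ((20 - 36*2*49*(-13))*(1/6158))/7 = ((20 - 36*98*(-13))*(1/6158))/7 = ((20 + 45864)*(1/6158))/7 = (45884*(1/6158))/7 = (1/7)*(22942/3079) = 22942/21553 ≈ 1.0644)
1/V = 1/(22942/21553) = 21553/22942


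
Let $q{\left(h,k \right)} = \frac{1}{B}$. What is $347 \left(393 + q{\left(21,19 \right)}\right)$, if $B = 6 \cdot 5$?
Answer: $\frac{4091477}{30} \approx 1.3638 \cdot 10^{5}$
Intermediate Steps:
$B = 30$
$q{\left(h,k \right)} = \frac{1}{30}$
$347 \left(393 + q{\left(21,19 \right)}\right) = 347 \left(393 + \frac{1}{30}\right) = 347 \cdot \frac{11791}{30} = \frac{4091477}{30}$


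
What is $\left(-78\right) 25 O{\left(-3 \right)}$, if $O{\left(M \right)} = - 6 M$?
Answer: $-35100$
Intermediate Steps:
$\left(-78\right) 25 O{\left(-3 \right)} = \left(-78\right) 25 \left(\left(-6\right) \left(-3\right)\right) = \left(-1950\right) 18 = -35100$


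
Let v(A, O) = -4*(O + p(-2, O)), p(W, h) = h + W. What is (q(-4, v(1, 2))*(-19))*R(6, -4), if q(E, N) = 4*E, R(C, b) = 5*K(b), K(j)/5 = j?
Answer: -30400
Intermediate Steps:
p(W, h) = W + h
K(j) = 5*j
R(C, b) = 25*b (R(C, b) = 5*(5*b) = 25*b)
v(A, O) = 8 - 8*O (v(A, O) = -4*(O + (-2 + O)) = -4*(-2 + 2*O) = 8 - 8*O)
(q(-4, v(1, 2))*(-19))*R(6, -4) = ((4*(-4))*(-19))*(25*(-4)) = -16*(-19)*(-100) = 304*(-100) = -30400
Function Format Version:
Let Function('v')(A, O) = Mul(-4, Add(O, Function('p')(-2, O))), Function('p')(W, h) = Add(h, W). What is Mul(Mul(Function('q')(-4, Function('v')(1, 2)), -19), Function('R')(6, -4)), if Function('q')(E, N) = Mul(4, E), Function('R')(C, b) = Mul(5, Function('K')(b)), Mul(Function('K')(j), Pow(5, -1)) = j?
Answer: -30400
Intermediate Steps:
Function('p')(W, h) = Add(W, h)
Function('K')(j) = Mul(5, j)
Function('R')(C, b) = Mul(25, b) (Function('R')(C, b) = Mul(5, Mul(5, b)) = Mul(25, b))
Function('v')(A, O) = Add(8, Mul(-8, O)) (Function('v')(A, O) = Mul(-4, Add(O, Add(-2, O))) = Mul(-4, Add(-2, Mul(2, O))) = Add(8, Mul(-8, O)))
Mul(Mul(Function('q')(-4, Function('v')(1, 2)), -19), Function('R')(6, -4)) = Mul(Mul(Mul(4, -4), -19), Mul(25, -4)) = Mul(Mul(-16, -19), -100) = Mul(304, -100) = -30400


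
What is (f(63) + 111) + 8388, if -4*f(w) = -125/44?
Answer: 1495949/176 ≈ 8499.7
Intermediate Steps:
f(w) = 125/176 (f(w) = -(-125)/(4*44) = -¼*(-125/44) = 125/176)
(f(63) + 111) + 8388 = (125/176 + 111) + 8388 = 19661/176 + 8388 = 1495949/176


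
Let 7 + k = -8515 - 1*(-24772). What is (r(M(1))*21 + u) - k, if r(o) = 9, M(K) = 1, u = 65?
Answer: -15996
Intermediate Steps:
k = 16250 (k = -7 + (-8515 - 1*(-24772)) = -7 + (-8515 + 24772) = -7 + 16257 = 16250)
(r(M(1))*21 + u) - k = (9*21 + 65) - 1*16250 = (189 + 65) - 16250 = 254 - 16250 = -15996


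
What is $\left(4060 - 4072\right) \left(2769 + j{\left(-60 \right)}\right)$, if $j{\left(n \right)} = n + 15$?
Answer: $-32688$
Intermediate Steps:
$j{\left(n \right)} = 15 + n$
$\left(4060 - 4072\right) \left(2769 + j{\left(-60 \right)}\right) = \left(4060 - 4072\right) \left(2769 + \left(15 - 60\right)\right) = - 12 \left(2769 - 45\right) = \left(-12\right) 2724 = -32688$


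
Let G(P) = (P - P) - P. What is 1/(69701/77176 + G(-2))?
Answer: 77176/224053 ≈ 0.34445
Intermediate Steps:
G(P) = -P (G(P) = 0 - P = -P)
1/(69701/77176 + G(-2)) = 1/(69701/77176 - 1*(-2)) = 1/(69701*(1/77176) + 2) = 1/(69701/77176 + 2) = 1/(224053/77176) = 77176/224053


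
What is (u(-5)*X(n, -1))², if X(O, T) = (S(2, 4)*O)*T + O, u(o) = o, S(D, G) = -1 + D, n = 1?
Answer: 0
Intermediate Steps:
X(O, T) = O + O*T (X(O, T) = ((-1 + 2)*O)*T + O = (1*O)*T + O = O*T + O = O + O*T)
(u(-5)*X(n, -1))² = (-5*(1 - 1))² = (-5*0)² = 0² = 0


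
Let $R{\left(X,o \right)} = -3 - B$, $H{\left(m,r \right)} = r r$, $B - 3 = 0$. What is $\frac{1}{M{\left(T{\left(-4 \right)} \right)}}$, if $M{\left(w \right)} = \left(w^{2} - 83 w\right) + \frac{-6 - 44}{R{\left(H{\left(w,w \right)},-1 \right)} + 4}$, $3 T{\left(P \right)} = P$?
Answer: $\frac{9}{1237} \approx 0.0072757$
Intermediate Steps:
$B = 3$ ($B = 3 + 0 = 3$)
$T{\left(P \right)} = \frac{P}{3}$
$H{\left(m,r \right)} = r^{2}$
$R{\left(X,o \right)} = -6$ ($R{\left(X,o \right)} = -3 - 3 = -6$)
$M{\left(w \right)} = 25 + w^{2} - 83 w$ ($M{\left(w \right)} = \left(w^{2} - 83 w\right) + \frac{-6 - 44}{-6 + 4} = \left(w^{2} - 83 w\right) - \frac{50}{-2} = \left(w^{2} - 83 w\right) - -25 = \left(w^{2} - 83 w\right) + 25 = 25 + w^{2} - 83 w$)
$\frac{1}{M{\left(T{\left(-4 \right)} \right)}} = \frac{1}{25 + \left(\frac{1}{3} \left(-4\right)\right)^{2} - 83 \cdot \frac{1}{3} \left(-4\right)} = \frac{1}{25 + \left(- \frac{4}{3}\right)^{2} - - \frac{332}{3}} = \frac{1}{25 + \frac{16}{9} + \frac{332}{3}} = \frac{1}{\frac{1237}{9}} = \frac{9}{1237}$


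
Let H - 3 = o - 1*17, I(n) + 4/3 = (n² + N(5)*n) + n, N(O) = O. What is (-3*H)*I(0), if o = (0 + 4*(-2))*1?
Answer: -88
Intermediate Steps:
o = -8 (o = (0 - 8)*1 = -8*1 = -8)
I(n) = -4/3 + n² + 6*n (I(n) = -4/3 + ((n² + 5*n) + n) = -4/3 + (n² + 6*n) = -4/3 + n² + 6*n)
H = -22 (H = 3 + (-8 - 1*17) = 3 + (-8 - 17) = 3 - 25 = -22)
(-3*H)*I(0) = (-3*(-22))*(-4/3 + 0² + 6*0) = 66*(-4/3 + 0 + 0) = 66*(-4/3) = -88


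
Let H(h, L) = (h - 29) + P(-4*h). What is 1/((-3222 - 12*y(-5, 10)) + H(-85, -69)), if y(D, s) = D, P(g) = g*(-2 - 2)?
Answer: -1/4636 ≈ -0.00021570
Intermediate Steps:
P(g) = -4*g (P(g) = g*(-4) = -4*g)
H(h, L) = -29 + 17*h (H(h, L) = (h - 29) - (-16)*h = (-29 + h) + 16*h = -29 + 17*h)
1/((-3222 - 12*y(-5, 10)) + H(-85, -69)) = 1/((-3222 - 12*(-5)) + (-29 + 17*(-85))) = 1/((-3222 - 1*(-60)) + (-29 - 1445)) = 1/((-3222 + 60) - 1474) = 1/(-3162 - 1474) = 1/(-4636) = -1/4636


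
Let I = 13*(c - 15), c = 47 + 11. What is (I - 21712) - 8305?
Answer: -29458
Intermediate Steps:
c = 58
I = 559 (I = 13*(58 - 15) = 13*43 = 559)
(I - 21712) - 8305 = (559 - 21712) - 8305 = -21153 - 8305 = -29458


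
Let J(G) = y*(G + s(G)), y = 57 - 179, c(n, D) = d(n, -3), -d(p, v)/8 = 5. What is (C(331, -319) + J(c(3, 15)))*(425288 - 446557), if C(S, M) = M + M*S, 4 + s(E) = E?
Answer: 2034592540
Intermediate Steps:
d(p, v) = -40 (d(p, v) = -8*5 = -40)
s(E) = -4 + E
c(n, D) = -40
y = -122
J(G) = 488 - 244*G (J(G) = -122*(G + (-4 + G)) = -122*(-4 + 2*G) = 488 - 244*G)
(C(331, -319) + J(c(3, 15)))*(425288 - 446557) = (-319*(1 + 331) + (488 - 244*(-40)))*(425288 - 446557) = (-319*332 + (488 + 9760))*(-21269) = (-105908 + 10248)*(-21269) = -95660*(-21269) = 2034592540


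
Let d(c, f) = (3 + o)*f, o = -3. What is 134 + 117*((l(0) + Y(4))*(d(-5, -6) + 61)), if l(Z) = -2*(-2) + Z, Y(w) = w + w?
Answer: 85778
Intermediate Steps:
d(c, f) = 0 (d(c, f) = (3 - 3)*f = 0*f = 0)
Y(w) = 2*w
l(Z) = 4 + Z
134 + 117*((l(0) + Y(4))*(d(-5, -6) + 61)) = 134 + 117*(((4 + 0) + 2*4)*(0 + 61)) = 134 + 117*((4 + 8)*61) = 134 + 117*(12*61) = 134 + 117*732 = 134 + 85644 = 85778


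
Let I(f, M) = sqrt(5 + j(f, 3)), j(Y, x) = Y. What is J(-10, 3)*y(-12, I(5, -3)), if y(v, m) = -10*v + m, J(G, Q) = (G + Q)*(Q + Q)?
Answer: -5040 - 42*sqrt(10) ≈ -5172.8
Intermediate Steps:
J(G, Q) = 2*Q*(G + Q) (J(G, Q) = (G + Q)*(2*Q) = 2*Q*(G + Q))
I(f, M) = sqrt(5 + f)
y(v, m) = m - 10*v
J(-10, 3)*y(-12, I(5, -3)) = (2*3*(-10 + 3))*(sqrt(5 + 5) - 10*(-12)) = (2*3*(-7))*(sqrt(10) + 120) = -42*(120 + sqrt(10)) = -5040 - 42*sqrt(10)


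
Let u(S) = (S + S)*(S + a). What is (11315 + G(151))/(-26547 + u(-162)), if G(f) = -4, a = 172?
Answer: -11311/29787 ≈ -0.37973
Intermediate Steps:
u(S) = 2*S*(172 + S) (u(S) = (S + S)*(S + 172) = (2*S)*(172 + S) = 2*S*(172 + S))
(11315 + G(151))/(-26547 + u(-162)) = (11315 - 4)/(-26547 + 2*(-162)*(172 - 162)) = 11311/(-26547 + 2*(-162)*10) = 11311/(-26547 - 3240) = 11311/(-29787) = 11311*(-1/29787) = -11311/29787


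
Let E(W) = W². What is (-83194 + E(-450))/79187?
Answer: 119306/79187 ≈ 1.5066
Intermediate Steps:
(-83194 + E(-450))/79187 = (-83194 + (-450)²)/79187 = (-83194 + 202500)*(1/79187) = 119306*(1/79187) = 119306/79187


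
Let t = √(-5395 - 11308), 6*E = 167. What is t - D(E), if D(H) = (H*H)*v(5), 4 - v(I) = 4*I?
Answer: 111556/9 + I*√16703 ≈ 12395.0 + 129.24*I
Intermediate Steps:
E = 167/6 (E = (⅙)*167 = 167/6 ≈ 27.833)
t = I*√16703 (t = √(-16703) = I*√16703 ≈ 129.24*I)
v(I) = 4 - 4*I
D(H) = -16*H² (D(H) = (H*H)*(4 - 4*5) = H²*(4 - 20) = H²*(-16) = -16*H²)
t - D(E) = I*√16703 - (-16)*(167/6)² = I*√16703 - (-16)*27889/36 = I*√16703 - 1*(-111556/9) = I*√16703 + 111556/9 = 111556/9 + I*√16703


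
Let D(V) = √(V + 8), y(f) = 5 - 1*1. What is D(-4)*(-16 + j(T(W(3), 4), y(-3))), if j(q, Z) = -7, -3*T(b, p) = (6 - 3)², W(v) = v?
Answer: -46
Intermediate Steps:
T(b, p) = -3 (T(b, p) = -(6 - 3)²/3 = -⅓*3² = -⅓*9 = -3)
y(f) = 4 (y(f) = 5 - 1 = 4)
D(V) = √(8 + V)
D(-4)*(-16 + j(T(W(3), 4), y(-3))) = √(8 - 4)*(-16 - 7) = √4*(-23) = 2*(-23) = -46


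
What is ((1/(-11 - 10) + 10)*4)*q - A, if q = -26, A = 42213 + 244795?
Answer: -6048904/21 ≈ -2.8804e+5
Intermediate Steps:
A = 287008
((1/(-11 - 10) + 10)*4)*q - A = ((1/(-11 - 10) + 10)*4)*(-26) - 1*287008 = ((1/(-21) + 10)*4)*(-26) - 287008 = ((-1/21 + 10)*4)*(-26) - 287008 = ((209/21)*4)*(-26) - 287008 = (836/21)*(-26) - 287008 = -21736/21 - 287008 = -6048904/21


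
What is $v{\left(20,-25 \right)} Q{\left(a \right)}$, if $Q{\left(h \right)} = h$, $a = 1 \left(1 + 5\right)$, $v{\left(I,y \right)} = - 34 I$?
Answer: $-4080$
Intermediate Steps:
$a = 6$ ($a = 1 \cdot 6 = 6$)
$v{\left(20,-25 \right)} Q{\left(a \right)} = \left(-34\right) 20 \cdot 6 = \left(-680\right) 6 = -4080$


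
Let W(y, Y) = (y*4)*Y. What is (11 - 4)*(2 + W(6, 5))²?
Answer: 104188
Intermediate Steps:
W(y, Y) = 4*Y*y (W(y, Y) = (4*y)*Y = 4*Y*y)
(11 - 4)*(2 + W(6, 5))² = (11 - 4)*(2 + 4*5*6)² = 7*(2 + 120)² = 7*122² = 7*14884 = 104188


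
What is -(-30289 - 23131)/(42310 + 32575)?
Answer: 10684/14977 ≈ 0.71336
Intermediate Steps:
-(-30289 - 23131)/(42310 + 32575) = -(-53420)/74885 = -1*(-10684/14977) = 10684/14977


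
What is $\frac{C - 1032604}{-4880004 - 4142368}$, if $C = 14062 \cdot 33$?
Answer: $\frac{284279}{4511186} \approx 0.063016$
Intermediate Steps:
$C = 464046$
$\frac{C - 1032604}{-4880004 - 4142368} = \frac{464046 - 1032604}{-4880004 - 4142368} = - \frac{568558}{-9022372} = \left(-568558\right) \left(- \frac{1}{9022372}\right) = \frac{284279}{4511186}$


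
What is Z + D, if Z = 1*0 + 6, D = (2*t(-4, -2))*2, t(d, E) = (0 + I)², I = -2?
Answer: 22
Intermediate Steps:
t(d, E) = 4 (t(d, E) = (0 - 2)² = (-2)² = 4)
D = 16 (D = (2*4)*2 = 8*2 = 16)
Z = 6 (Z = 0 + 6 = 6)
Z + D = 6 + 16 = 22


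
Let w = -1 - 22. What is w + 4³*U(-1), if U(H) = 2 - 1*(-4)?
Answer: 361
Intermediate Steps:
w = -23
U(H) = 6 (U(H) = 2 + 4 = 6)
w + 4³*U(-1) = -23 + 4³*6 = -23 + 64*6 = -23 + 384 = 361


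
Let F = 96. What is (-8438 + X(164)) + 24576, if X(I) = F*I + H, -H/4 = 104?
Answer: 31466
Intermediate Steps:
H = -416 (H = -4*104 = -416)
X(I) = -416 + 96*I (X(I) = 96*I - 416 = -416 + 96*I)
(-8438 + X(164)) + 24576 = (-8438 + (-416 + 96*164)) + 24576 = (-8438 + (-416 + 15744)) + 24576 = (-8438 + 15328) + 24576 = 6890 + 24576 = 31466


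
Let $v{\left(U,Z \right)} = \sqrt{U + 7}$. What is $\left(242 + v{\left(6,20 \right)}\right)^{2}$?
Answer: $\left(242 + \sqrt{13}\right)^{2} \approx 60322.0$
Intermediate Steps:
$v{\left(U,Z \right)} = \sqrt{7 + U}$
$\left(242 + v{\left(6,20 \right)}\right)^{2} = \left(242 + \sqrt{7 + 6}\right)^{2} = \left(242 + \sqrt{13}\right)^{2}$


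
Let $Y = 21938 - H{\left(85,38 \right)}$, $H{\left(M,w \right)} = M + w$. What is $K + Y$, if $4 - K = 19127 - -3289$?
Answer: $-597$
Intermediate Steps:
$K = -22412$ ($K = 4 - \left(19127 - -3289\right) = 4 - \left(19127 + 3289\right) = 4 - 22416 = -22412$)
$Y = 21815$ ($Y = 21938 - \left(85 + 38\right) = 21938 - 123 = 21815$)
$K + Y = -22412 + 21815 = -597$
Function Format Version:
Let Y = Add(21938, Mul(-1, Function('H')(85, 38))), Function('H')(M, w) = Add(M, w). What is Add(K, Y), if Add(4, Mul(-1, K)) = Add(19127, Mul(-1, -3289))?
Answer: -597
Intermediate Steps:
K = -22412 (K = Add(4, Mul(-1, Add(19127, Mul(-1, -3289)))) = Add(4, Mul(-1, Add(19127, 3289))) = Add(4, Mul(-1, 22416)) = Add(4, -22416) = -22412)
Y = 21815 (Y = Add(21938, Mul(-1, Add(85, 38))) = Add(21938, Mul(-1, 123)) = Add(21938, -123) = 21815)
Add(K, Y) = Add(-22412, 21815) = -597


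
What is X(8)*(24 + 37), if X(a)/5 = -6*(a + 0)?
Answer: -14640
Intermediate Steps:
X(a) = -30*a (X(a) = 5*(-6*(a + 0)) = 5*(-6*a) = -30*a)
X(8)*(24 + 37) = (-30*8)*(24 + 37) = -240*61 = -14640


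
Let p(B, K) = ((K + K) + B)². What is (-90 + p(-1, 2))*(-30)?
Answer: 2430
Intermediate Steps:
p(B, K) = (B + 2*K)² (p(B, K) = (2*K + B)² = (B + 2*K)²)
(-90 + p(-1, 2))*(-30) = (-90 + (-1 + 2*2)²)*(-30) = (-90 + (-1 + 4)²)*(-30) = (-90 + 3²)*(-30) = (-90 + 9)*(-30) = -81*(-30) = 2430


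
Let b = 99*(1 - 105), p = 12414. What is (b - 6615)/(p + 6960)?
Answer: -5637/6458 ≈ -0.87287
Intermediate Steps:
b = -10296 (b = 99*(-104) = -10296)
(b - 6615)/(p + 6960) = (-10296 - 6615)/(12414 + 6960) = -16911/19374 = -16911*1/19374 = -5637/6458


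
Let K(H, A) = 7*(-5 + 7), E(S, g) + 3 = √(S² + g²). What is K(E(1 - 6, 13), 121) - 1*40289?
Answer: -40275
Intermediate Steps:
E(S, g) = -3 + √(S² + g²)
K(H, A) = 14 (K(H, A) = 7*2 = 14)
K(E(1 - 6, 13), 121) - 1*40289 = 14 - 1*40289 = 14 - 40289 = -40275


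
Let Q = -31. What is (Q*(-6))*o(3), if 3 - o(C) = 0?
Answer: 558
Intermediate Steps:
o(C) = 3 (o(C) = 3 - 1*0 = 3 + 0 = 3)
(Q*(-6))*o(3) = -31*(-6)*3 = 186*3 = 558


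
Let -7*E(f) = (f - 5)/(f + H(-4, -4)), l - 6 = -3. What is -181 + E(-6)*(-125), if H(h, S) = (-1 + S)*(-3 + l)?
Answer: -6227/42 ≈ -148.26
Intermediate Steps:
l = 3 (l = 6 - 3 = 3)
H(h, S) = 0 (H(h, S) = (-1 + S)*(-3 + 3) = (-1 + S)*0 = 0)
E(f) = -(-5 + f)/(7*f) (E(f) = -(f - 5)/(7*(f + 0)) = -(-5 + f)/(7*f))
-181 + E(-6)*(-125) = -181 + ((1/7)*(5 - 1*(-6))/(-6))*(-125) = -181 + ((1/7)*(-1/6)*(5 + 6))*(-125) = -181 + ((1/7)*(-1/6)*11)*(-125) = -181 - 11/42*(-125) = -181 + 1375/42 = -6227/42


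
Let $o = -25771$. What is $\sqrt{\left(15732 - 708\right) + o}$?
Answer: $i \sqrt{10747} \approx 103.67 i$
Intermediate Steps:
$\sqrt{\left(15732 - 708\right) + o} = \sqrt{\left(15732 - 708\right) - 25771} = \sqrt{15024 - 25771} = \sqrt{-10747} = i \sqrt{10747}$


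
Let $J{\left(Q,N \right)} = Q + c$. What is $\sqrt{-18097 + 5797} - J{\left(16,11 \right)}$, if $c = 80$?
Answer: $-96 + 10 i \sqrt{123} \approx -96.0 + 110.91 i$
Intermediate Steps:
$J{\left(Q,N \right)} = 80 + Q$ ($J{\left(Q,N \right)} = Q + 80 = 80 + Q$)
$\sqrt{-18097 + 5797} - J{\left(16,11 \right)} = \sqrt{-18097 + 5797} - \left(80 + 16\right) = \sqrt{-12300} - 96 = 10 i \sqrt{123} - 96 = -96 + 10 i \sqrt{123}$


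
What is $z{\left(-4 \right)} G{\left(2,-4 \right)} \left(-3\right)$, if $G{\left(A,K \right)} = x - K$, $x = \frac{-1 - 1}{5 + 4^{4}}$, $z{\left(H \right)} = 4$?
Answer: $- \frac{4168}{87} \approx -47.908$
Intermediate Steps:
$x = - \frac{2}{261}$ ($x = - \frac{2}{5 + 256} = - \frac{2}{261} \approx -0.0076628$)
$G{\left(A,K \right)} = - \frac{2}{261} - K$
$z{\left(-4 \right)} G{\left(2,-4 \right)} \left(-3\right) = 4 \left(- \frac{2}{261} - -4\right) \left(-3\right) = 4 \left(- \frac{2}{261} + 4\right) \left(-3\right) = 4 \cdot \frac{1042}{261} \left(-3\right) = \frac{4168}{261} \left(-3\right) = - \frac{4168}{87}$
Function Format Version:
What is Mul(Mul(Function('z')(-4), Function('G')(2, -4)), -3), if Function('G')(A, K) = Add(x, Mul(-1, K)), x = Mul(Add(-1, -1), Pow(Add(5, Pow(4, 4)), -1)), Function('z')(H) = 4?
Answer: Rational(-4168, 87) ≈ -47.908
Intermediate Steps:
x = Rational(-2, 261) (x = Mul(-2, Pow(Add(5, 256), -1)) = Mul(-2, Pow(261, -1)) = Mul(-2, Rational(1, 261)) = Rational(-2, 261) ≈ -0.0076628)
Function('G')(A, K) = Add(Rational(-2, 261), Mul(-1, K))
Mul(Mul(Function('z')(-4), Function('G')(2, -4)), -3) = Mul(Mul(4, Add(Rational(-2, 261), Mul(-1, -4))), -3) = Mul(Mul(4, Add(Rational(-2, 261), 4)), -3) = Mul(Mul(4, Rational(1042, 261)), -3) = Mul(Rational(4168, 261), -3) = Rational(-4168, 87)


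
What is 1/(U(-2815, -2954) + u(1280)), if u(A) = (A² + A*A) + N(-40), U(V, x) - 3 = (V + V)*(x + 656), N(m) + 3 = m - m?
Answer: 1/16214540 ≈ 6.1673e-8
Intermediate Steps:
N(m) = -3 (N(m) = -3 + (m - m) = -3 + 0 = -3)
U(V, x) = 3 + 2*V*(656 + x) (U(V, x) = 3 + (V + V)*(x + 656) = 3 + (2*V)*(656 + x) = 3 + 2*V*(656 + x))
u(A) = -3 + 2*A² (u(A) = (A² + A*A) - 3 = (A² + A²) - 3 = 2*A² - 3 = -3 + 2*A²)
1/(U(-2815, -2954) + u(1280)) = 1/((3 + 1312*(-2815) + 2*(-2815)*(-2954)) + (-3 + 2*1280²)) = 1/((3 - 3693280 + 16631020) + (-3 + 2*1638400)) = 1/(12937743 + (-3 + 3276800)) = 1/(12937743 + 3276797) = 1/16214540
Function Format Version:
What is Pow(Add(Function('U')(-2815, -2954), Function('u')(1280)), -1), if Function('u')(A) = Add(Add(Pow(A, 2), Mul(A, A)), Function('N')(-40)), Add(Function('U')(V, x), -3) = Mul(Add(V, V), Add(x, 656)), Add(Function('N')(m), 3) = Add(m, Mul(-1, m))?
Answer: Rational(1, 16214540) ≈ 6.1673e-8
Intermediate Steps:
Function('N')(m) = -3 (Function('N')(m) = Add(-3, Add(m, Mul(-1, m))) = Add(-3, 0) = -3)
Function('U')(V, x) = Add(3, Mul(2, V, Add(656, x))) (Function('U')(V, x) = Add(3, Mul(Add(V, V), Add(x, 656))) = Add(3, Mul(Mul(2, V), Add(656, x))) = Add(3, Mul(2, V, Add(656, x))))
Function('u')(A) = Add(-3, Mul(2, Pow(A, 2))) (Function('u')(A) = Add(Add(Pow(A, 2), Mul(A, A)), -3) = Add(Add(Pow(A, 2), Pow(A, 2)), -3) = Add(Mul(2, Pow(A, 2)), -3) = Add(-3, Mul(2, Pow(A, 2))))
Pow(Add(Function('U')(-2815, -2954), Function('u')(1280)), -1) = Pow(Add(Add(3, Mul(1312, -2815), Mul(2, -2815, -2954)), Add(-3, Mul(2, Pow(1280, 2)))), -1) = Pow(Add(Add(3, -3693280, 16631020), Add(-3, Mul(2, 1638400))), -1) = Pow(Add(12937743, Add(-3, 3276800)), -1) = Pow(Add(12937743, 3276797), -1) = Pow(16214540, -1) = Rational(1, 16214540)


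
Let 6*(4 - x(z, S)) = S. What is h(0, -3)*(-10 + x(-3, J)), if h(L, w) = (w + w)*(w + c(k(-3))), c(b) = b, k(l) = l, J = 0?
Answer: -216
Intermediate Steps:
x(z, S) = 4 - S/6
h(L, w) = 2*w*(-3 + w) (h(L, w) = (w + w)*(w - 3) = (2*w)*(-3 + w) = 2*w*(-3 + w))
h(0, -3)*(-10 + x(-3, J)) = (2*(-3)*(-3 - 3))*(-10 + (4 - ⅙*0)) = (2*(-3)*(-6))*(-10 + (4 + 0)) = 36*(-10 + 4) = 36*(-6) = -216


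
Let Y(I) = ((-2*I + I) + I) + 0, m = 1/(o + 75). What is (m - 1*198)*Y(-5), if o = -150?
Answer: 0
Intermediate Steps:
m = -1/75 (m = 1/(-150 + 75) = 1/(-75) = -1/75 ≈ -0.013333)
Y(I) = 0 (Y(I) = (-I + I) + 0 = 0 + 0 = 0)
(m - 1*198)*Y(-5) = (-1/75 - 1*198)*0 = (-1/75 - 198)*0 = -14851/75*0 = 0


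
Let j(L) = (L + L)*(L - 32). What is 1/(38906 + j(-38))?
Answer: 1/44226 ≈ 2.2611e-5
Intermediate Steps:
j(L) = 2*L*(-32 + L) (j(L) = (2*L)*(-32 + L) = 2*L*(-32 + L))
1/(38906 + j(-38)) = 1/(38906 + 2*(-38)*(-32 - 38)) = 1/(38906 + 2*(-38)*(-70)) = 1/(38906 + 5320) = 1/44226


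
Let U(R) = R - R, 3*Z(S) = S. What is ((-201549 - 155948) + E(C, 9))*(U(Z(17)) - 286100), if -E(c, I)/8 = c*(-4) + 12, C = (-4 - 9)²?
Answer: 100760128500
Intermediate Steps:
Z(S) = S/3
U(R) = 0
C = 169 (C = (-13)² = 169)
E(c, I) = -96 + 32*c (E(c, I) = -8*(c*(-4) + 12) = -8*(-4*c + 12) = -8*(12 - 4*c) = -96 + 32*c)
((-201549 - 155948) + E(C, 9))*(U(Z(17)) - 286100) = ((-201549 - 155948) + (-96 + 32*169))*(0 - 286100) = (-357497 + (-96 + 5408))*(-286100) = (-357497 + 5312)*(-286100) = -352185*(-286100) = 100760128500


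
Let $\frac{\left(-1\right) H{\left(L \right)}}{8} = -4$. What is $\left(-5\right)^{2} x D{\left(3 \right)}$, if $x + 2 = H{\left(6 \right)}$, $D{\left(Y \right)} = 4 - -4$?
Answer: $6000$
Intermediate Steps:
$D{\left(Y \right)} = 8$ ($D{\left(Y \right)} = 4 + 4 = 8$)
$H{\left(L \right)} = 32$ ($H{\left(L \right)} = \left(-8\right) \left(-4\right) = 32$)
$x = 30$ ($x = -2 + 32 = 30$)
$\left(-5\right)^{2} x D{\left(3 \right)} = \left(-5\right)^{2} \cdot 30 \cdot 8 = 25 \cdot 30 \cdot 8 = 750 \cdot 8 = 6000$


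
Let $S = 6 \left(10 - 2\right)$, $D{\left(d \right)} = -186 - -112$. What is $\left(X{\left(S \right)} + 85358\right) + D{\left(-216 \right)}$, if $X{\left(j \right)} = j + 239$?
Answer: $85571$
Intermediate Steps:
$D{\left(d \right)} = -74$ ($D{\left(d \right)} = -186 + 112 = -74$)
$S = 48$ ($S = 6 \cdot 8 = 48$)
$X{\left(j \right)} = 239 + j$
$\left(X{\left(S \right)} + 85358\right) + D{\left(-216 \right)} = \left(\left(239 + 48\right) + 85358\right) - 74 = \left(287 + 85358\right) - 74 = 85645 - 74 = 85571$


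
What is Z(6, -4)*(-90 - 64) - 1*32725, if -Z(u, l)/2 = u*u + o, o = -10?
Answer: -24717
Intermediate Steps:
Z(u, l) = 20 - 2*u² (Z(u, l) = -2*(u*u - 10) = -2*(u² - 10) = -2*(-10 + u²) = 20 - 2*u²)
Z(6, -4)*(-90 - 64) - 1*32725 = (20 - 2*6²)*(-90 - 64) - 1*32725 = (20 - 2*36)*(-154) - 32725 = (20 - 72)*(-154) - 32725 = -52*(-154) - 32725 = 8008 - 32725 = -24717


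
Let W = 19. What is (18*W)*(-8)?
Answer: -2736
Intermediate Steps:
(18*W)*(-8) = (18*19)*(-8) = 342*(-8) = -2736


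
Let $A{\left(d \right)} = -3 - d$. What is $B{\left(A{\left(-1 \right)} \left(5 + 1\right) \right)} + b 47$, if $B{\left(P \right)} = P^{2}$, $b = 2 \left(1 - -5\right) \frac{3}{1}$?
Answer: $1836$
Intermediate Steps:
$b = 36$ ($b = 2 \left(1 + 5\right) 3 \cdot 1 = 2 \cdot 6 \cdot 3 = 12 \cdot 3 = 36$)
$B{\left(A{\left(-1 \right)} \left(5 + 1\right) \right)} + b 47 = \left(\left(-3 - -1\right) \left(5 + 1\right)\right)^{2} + 36 \cdot 47 = \left(\left(-3 + 1\right) 6\right)^{2} + 1692 = \left(\left(-2\right) 6\right)^{2} + 1692 = \left(-12\right)^{2} + 1692 = 144 + 1692 = 1836$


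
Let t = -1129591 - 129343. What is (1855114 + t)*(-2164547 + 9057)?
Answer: -1285060028200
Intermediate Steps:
t = -1258934
(1855114 + t)*(-2164547 + 9057) = (1855114 - 1258934)*(-2164547 + 9057) = 596180*(-2155490) = -1285060028200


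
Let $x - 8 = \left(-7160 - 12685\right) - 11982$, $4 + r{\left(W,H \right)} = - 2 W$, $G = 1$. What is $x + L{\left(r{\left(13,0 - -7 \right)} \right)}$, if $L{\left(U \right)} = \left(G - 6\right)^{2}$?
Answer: $-31794$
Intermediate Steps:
$r{\left(W,H \right)} = -4 - 2 W$
$x = -31819$ ($x = 8 - 31827 = -31819$)
$L{\left(U \right)} = 25$ ($L{\left(U \right)} = \left(1 - 6\right)^{2} = \left(-5\right)^{2} = 25$)
$x + L{\left(r{\left(13,0 - -7 \right)} \right)} = -31819 + 25 = -31794$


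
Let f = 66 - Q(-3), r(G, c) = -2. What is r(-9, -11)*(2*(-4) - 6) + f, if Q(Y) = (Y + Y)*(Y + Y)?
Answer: 58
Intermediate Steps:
Q(Y) = 4*Y**2 (Q(Y) = (2*Y)*(2*Y) = 4*Y**2)
f = 30 (f = 66 - 4*(-3)**2 = 66 - 4*9 = 66 - 1*36 = 66 - 36 = 30)
r(-9, -11)*(2*(-4) - 6) + f = -2*(2*(-4) - 6) + 30 = -2*(-8 - 6) + 30 = -2*(-14) + 30 = 28 + 30 = 58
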